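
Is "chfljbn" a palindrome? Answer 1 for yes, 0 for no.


Input: chfljbn
Reversed: nbjlfhc
  Compare pos 0 ('c') with pos 6 ('n'): MISMATCH
  Compare pos 1 ('h') with pos 5 ('b'): MISMATCH
  Compare pos 2 ('f') with pos 4 ('j'): MISMATCH
Result: not a palindrome

0


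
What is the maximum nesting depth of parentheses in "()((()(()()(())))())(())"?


Input: "()((()(()()(())))())(())"
Tracking depth:
  Position 0 '(': depth becomes 1
  Position 1 ')': depth becomes 0
  Position 2 '(': depth becomes 1
  Position 3 '(': depth becomes 2
  Position 4 '(': depth becomes 3
  Position 5 ')': depth becomes 2
  Position 6 '(': depth becomes 3
  Position 7 '(': depth becomes 4
  Position 8 ')': depth becomes 3
  Position 9 '(': depth becomes 4
  Position 10 ')': depth becomes 3
  Position 11 '(': depth becomes 4
  Position 12 '(': depth becomes 5
  Position 13 ')': depth becomes 4
  Position 14 ')': depth becomes 3
  Position 15 ')': depth becomes 2
  Position 16 ')': depth becomes 1
  Position 17 '(': depth becomes 2
  Position 18 ')': depth becomes 1
  Position 19 ')': depth becomes 0
  Position 20 '(': depth becomes 1
  Position 21 '(': depth becomes 2
  Position 22 ')': depth becomes 1
  Position 23 ')': depth becomes 0
Maximum depth reached: 5

5


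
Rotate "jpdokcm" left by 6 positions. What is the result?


Input: "jpdokcm", rotate left by 6
First 6 characters: "jpdokc"
Remaining characters: "m"
Concatenate remaining + first: "m" + "jpdokc" = "mjpdokc"

mjpdokc


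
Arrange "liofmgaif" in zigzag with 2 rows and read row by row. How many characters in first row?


Zigzag "liofmgaif" into 2 rows:
Placing characters:
  'l' => row 0
  'i' => row 1
  'o' => row 0
  'f' => row 1
  'm' => row 0
  'g' => row 1
  'a' => row 0
  'i' => row 1
  'f' => row 0
Rows:
  Row 0: "lomaf"
  Row 1: "ifgi"
First row length: 5

5


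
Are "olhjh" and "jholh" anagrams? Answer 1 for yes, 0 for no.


Strings: "olhjh", "jholh"
Sorted first:  hhjlo
Sorted second: hhjlo
Sorted forms match => anagrams

1


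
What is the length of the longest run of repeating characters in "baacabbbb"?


Input: "baacabbbb"
Scanning for longest run:
  Position 1 ('a'): new char, reset run to 1
  Position 2 ('a'): continues run of 'a', length=2
  Position 3 ('c'): new char, reset run to 1
  Position 4 ('a'): new char, reset run to 1
  Position 5 ('b'): new char, reset run to 1
  Position 6 ('b'): continues run of 'b', length=2
  Position 7 ('b'): continues run of 'b', length=3
  Position 8 ('b'): continues run of 'b', length=4
Longest run: 'b' with length 4

4


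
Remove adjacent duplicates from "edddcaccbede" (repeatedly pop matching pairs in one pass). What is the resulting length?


Input: edddcaccbede
Stack-based adjacent duplicate removal:
  Read 'e': push. Stack: e
  Read 'd': push. Stack: ed
  Read 'd': matches stack top 'd' => pop. Stack: e
  Read 'd': push. Stack: ed
  Read 'c': push. Stack: edc
  Read 'a': push. Stack: edca
  Read 'c': push. Stack: edcac
  Read 'c': matches stack top 'c' => pop. Stack: edca
  Read 'b': push. Stack: edcab
  Read 'e': push. Stack: edcabe
  Read 'd': push. Stack: edcabed
  Read 'e': push. Stack: edcabede
Final stack: "edcabede" (length 8)

8


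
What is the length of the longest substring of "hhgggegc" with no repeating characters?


Input: "hhgggegc"
Sliding window (track last position of each char):
  Position 0 ('h'): window [0,0] length 1 -- new best
  Position 1 ('h'): repeat (last at 0), move window start to 1
  Position 1 ('h'): window [1,1] length 1
  Position 2 ('g'): window [1,2] length 2 -- new best
  Position 3 ('g'): repeat (last at 2), move window start to 3
  Position 3 ('g'): window [3,3] length 1
  Position 4 ('g'): repeat (last at 3), move window start to 4
  Position 4 ('g'): window [4,4] length 1
  Position 5 ('e'): window [4,5] length 2
  Position 6 ('g'): repeat (last at 4), move window start to 5
  Position 6 ('g'): window [5,6] length 2
  Position 7 ('c'): window [5,7] length 3 -- new best
Longest substring with no repeats: "egc" with length 3

3


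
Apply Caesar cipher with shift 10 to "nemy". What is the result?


Caesar cipher: shift "nemy" by 10
  'n' (pos 13) + 10 = pos 23 = 'x'
  'e' (pos 4) + 10 = pos 14 = 'o'
  'm' (pos 12) + 10 = pos 22 = 'w'
  'y' (pos 24) + 10 = pos 8 = 'i'
Result: xowi

xowi


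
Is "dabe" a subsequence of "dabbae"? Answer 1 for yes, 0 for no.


Check if "dabe" is a subsequence of "dabbae"
Greedy scan:
  Position 0 ('d'): matches sub[0] = 'd'
  Position 1 ('a'): matches sub[1] = 'a'
  Position 2 ('b'): matches sub[2] = 'b'
  Position 3 ('b'): no match needed
  Position 4 ('a'): no match needed
  Position 5 ('e'): matches sub[3] = 'e'
All 4 characters matched => is a subsequence

1


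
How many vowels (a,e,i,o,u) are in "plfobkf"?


Input: plfobkf
Checking each character:
  'p' at position 0: consonant
  'l' at position 1: consonant
  'f' at position 2: consonant
  'o' at position 3: vowel (running total: 1)
  'b' at position 4: consonant
  'k' at position 5: consonant
  'f' at position 6: consonant
Total vowels: 1

1


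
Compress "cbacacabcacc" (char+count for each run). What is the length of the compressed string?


Input: cbacacabcacc
Runs:
  'c' x 1 => "c1"
  'b' x 1 => "b1"
  'a' x 1 => "a1"
  'c' x 1 => "c1"
  'a' x 1 => "a1"
  'c' x 1 => "c1"
  'a' x 1 => "a1"
  'b' x 1 => "b1"
  'c' x 1 => "c1"
  'a' x 1 => "a1"
  'c' x 2 => "c2"
Compressed: "c1b1a1c1a1c1a1b1c1a1c2"
Compressed length: 22

22


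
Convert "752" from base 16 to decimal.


Input: "752" in base 16
Positional expansion:
  Digit '7' (value 7) x 16^2 = 1792
  Digit '5' (value 5) x 16^1 = 80
  Digit '2' (value 2) x 16^0 = 2
Sum = 1874

1874


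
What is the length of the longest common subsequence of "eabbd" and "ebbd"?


LCS of "eabbd" and "ebbd"
DP table:
           e    b    b    d
      0    0    0    0    0
  e   0    1    1    1    1
  a   0    1    1    1    1
  b   0    1    2    2    2
  b   0    1    2    3    3
  d   0    1    2    3    4
LCS length = dp[5][4] = 4

4


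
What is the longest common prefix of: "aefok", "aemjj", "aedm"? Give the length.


Words: aefok, aemjj, aedm
  Position 0: all 'a' => match
  Position 1: all 'e' => match
  Position 2: ('f', 'm', 'd') => mismatch, stop
LCP = "ae" (length 2)

2


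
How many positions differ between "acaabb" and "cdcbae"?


Comparing "acaabb" and "cdcbae" position by position:
  Position 0: 'a' vs 'c' => DIFFER
  Position 1: 'c' vs 'd' => DIFFER
  Position 2: 'a' vs 'c' => DIFFER
  Position 3: 'a' vs 'b' => DIFFER
  Position 4: 'b' vs 'a' => DIFFER
  Position 5: 'b' vs 'e' => DIFFER
Positions that differ: 6

6


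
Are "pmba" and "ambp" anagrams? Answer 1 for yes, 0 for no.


Strings: "pmba", "ambp"
Sorted first:  abmp
Sorted second: abmp
Sorted forms match => anagrams

1


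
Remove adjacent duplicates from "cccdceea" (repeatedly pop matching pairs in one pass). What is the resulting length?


Input: cccdceea
Stack-based adjacent duplicate removal:
  Read 'c': push. Stack: c
  Read 'c': matches stack top 'c' => pop. Stack: (empty)
  Read 'c': push. Stack: c
  Read 'd': push. Stack: cd
  Read 'c': push. Stack: cdc
  Read 'e': push. Stack: cdce
  Read 'e': matches stack top 'e' => pop. Stack: cdc
  Read 'a': push. Stack: cdca
Final stack: "cdca" (length 4)

4


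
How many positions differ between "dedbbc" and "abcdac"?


Comparing "dedbbc" and "abcdac" position by position:
  Position 0: 'd' vs 'a' => DIFFER
  Position 1: 'e' vs 'b' => DIFFER
  Position 2: 'd' vs 'c' => DIFFER
  Position 3: 'b' vs 'd' => DIFFER
  Position 4: 'b' vs 'a' => DIFFER
  Position 5: 'c' vs 'c' => same
Positions that differ: 5

5


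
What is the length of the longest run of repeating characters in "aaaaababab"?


Input: "aaaaababab"
Scanning for longest run:
  Position 1 ('a'): continues run of 'a', length=2
  Position 2 ('a'): continues run of 'a', length=3
  Position 3 ('a'): continues run of 'a', length=4
  Position 4 ('a'): continues run of 'a', length=5
  Position 5 ('b'): new char, reset run to 1
  Position 6 ('a'): new char, reset run to 1
  Position 7 ('b'): new char, reset run to 1
  Position 8 ('a'): new char, reset run to 1
  Position 9 ('b'): new char, reset run to 1
Longest run: 'a' with length 5

5


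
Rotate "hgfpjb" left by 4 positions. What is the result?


Input: "hgfpjb", rotate left by 4
First 4 characters: "hgfp"
Remaining characters: "jb"
Concatenate remaining + first: "jb" + "hgfp" = "jbhgfp"

jbhgfp


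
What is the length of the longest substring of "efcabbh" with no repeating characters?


Input: "efcabbh"
Sliding window (track last position of each char):
  Position 0 ('e'): window [0,0] length 1 -- new best
  Position 1 ('f'): window [0,1] length 2 -- new best
  Position 2 ('c'): window [0,2] length 3 -- new best
  Position 3 ('a'): window [0,3] length 4 -- new best
  Position 4 ('b'): window [0,4] length 5 -- new best
  Position 5 ('b'): repeat (last at 4), move window start to 5
  Position 5 ('b'): window [5,5] length 1
  Position 6 ('h'): window [5,6] length 2
Longest substring with no repeats: "efcab" with length 5

5


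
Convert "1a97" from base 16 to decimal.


Input: "1a97" in base 16
Positional expansion:
  Digit '1' (value 1) x 16^3 = 4096
  Digit 'a' (value 10) x 16^2 = 2560
  Digit '9' (value 9) x 16^1 = 144
  Digit '7' (value 7) x 16^0 = 7
Sum = 6807

6807


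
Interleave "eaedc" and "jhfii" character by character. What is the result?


Interleaving "eaedc" and "jhfii":
  Position 0: 'e' from first, 'j' from second => "ej"
  Position 1: 'a' from first, 'h' from second => "ah"
  Position 2: 'e' from first, 'f' from second => "ef"
  Position 3: 'd' from first, 'i' from second => "di"
  Position 4: 'c' from first, 'i' from second => "ci"
Result: ejahefdici

ejahefdici


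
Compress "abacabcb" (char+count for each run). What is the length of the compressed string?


Input: abacabcb
Runs:
  'a' x 1 => "a1"
  'b' x 1 => "b1"
  'a' x 1 => "a1"
  'c' x 1 => "c1"
  'a' x 1 => "a1"
  'b' x 1 => "b1"
  'c' x 1 => "c1"
  'b' x 1 => "b1"
Compressed: "a1b1a1c1a1b1c1b1"
Compressed length: 16

16


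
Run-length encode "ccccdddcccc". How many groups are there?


Input: ccccdddcccc
Scanning for consecutive runs:
  Group 1: 'c' x 4 (positions 0-3)
  Group 2: 'd' x 3 (positions 4-6)
  Group 3: 'c' x 4 (positions 7-10)
Total groups: 3

3


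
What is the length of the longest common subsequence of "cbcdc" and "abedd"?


LCS of "cbcdc" and "abedd"
DP table:
           a    b    e    d    d
      0    0    0    0    0    0
  c   0    0    0    0    0    0
  b   0    0    1    1    1    1
  c   0    0    1    1    1    1
  d   0    0    1    1    2    2
  c   0    0    1    1    2    2
LCS length = dp[5][5] = 2

2


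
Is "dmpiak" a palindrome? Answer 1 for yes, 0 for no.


Input: dmpiak
Reversed: kaipmd
  Compare pos 0 ('d') with pos 5 ('k'): MISMATCH
  Compare pos 1 ('m') with pos 4 ('a'): MISMATCH
  Compare pos 2 ('p') with pos 3 ('i'): MISMATCH
Result: not a palindrome

0


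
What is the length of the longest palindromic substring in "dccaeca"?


Input: "dccaeca"
Checking substrings for palindromes:
  [1:3] "cc" (len 2) => palindrome
Longest palindromic substring: "cc" with length 2

2


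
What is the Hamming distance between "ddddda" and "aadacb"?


Comparing "ddddda" and "aadacb" position by position:
  Position 0: 'd' vs 'a' => differ
  Position 1: 'd' vs 'a' => differ
  Position 2: 'd' vs 'd' => same
  Position 3: 'd' vs 'a' => differ
  Position 4: 'd' vs 'c' => differ
  Position 5: 'a' vs 'b' => differ
Total differences (Hamming distance): 5

5


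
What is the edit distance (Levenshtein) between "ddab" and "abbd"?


Computing edit distance: "ddab" -> "abbd"
DP table:
           a    b    b    d
      0    1    2    3    4
  d   1    1    2    3    3
  d   2    2    2    3    3
  a   3    2    3    3    4
  b   4    3    2    3    4
Edit distance = dp[4][4] = 4

4


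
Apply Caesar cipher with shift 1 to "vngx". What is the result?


Caesar cipher: shift "vngx" by 1
  'v' (pos 21) + 1 = pos 22 = 'w'
  'n' (pos 13) + 1 = pos 14 = 'o'
  'g' (pos 6) + 1 = pos 7 = 'h'
  'x' (pos 23) + 1 = pos 24 = 'y'
Result: wohy

wohy


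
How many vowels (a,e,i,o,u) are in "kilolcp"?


Input: kilolcp
Checking each character:
  'k' at position 0: consonant
  'i' at position 1: vowel (running total: 1)
  'l' at position 2: consonant
  'o' at position 3: vowel (running total: 2)
  'l' at position 4: consonant
  'c' at position 5: consonant
  'p' at position 6: consonant
Total vowels: 2

2


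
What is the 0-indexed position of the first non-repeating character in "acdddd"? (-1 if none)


Input: acdddd
Character frequencies:
  'a': 1
  'c': 1
  'd': 4
Scanning left to right for freq == 1:
  Position 0 ('a'): unique! => answer = 0

0


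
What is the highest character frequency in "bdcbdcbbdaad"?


Input: bdcbdcbbdaad
Character counts:
  'a': 2
  'b': 4
  'c': 2
  'd': 4
Maximum frequency: 4

4


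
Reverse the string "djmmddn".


Input: djmmddn
Reading characters right to left:
  Position 6: 'n'
  Position 5: 'd'
  Position 4: 'd'
  Position 3: 'm'
  Position 2: 'm'
  Position 1: 'j'
  Position 0: 'd'
Reversed: nddmmjd

nddmmjd


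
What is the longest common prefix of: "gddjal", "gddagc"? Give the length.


Words: gddjal, gddagc
  Position 0: all 'g' => match
  Position 1: all 'd' => match
  Position 2: all 'd' => match
  Position 3: ('j', 'a') => mismatch, stop
LCP = "gdd" (length 3)

3


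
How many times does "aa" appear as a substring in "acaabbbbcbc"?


Searching for "aa" in "acaabbbbcbc"
Scanning each position:
  Position 0: "ac" => no
  Position 1: "ca" => no
  Position 2: "aa" => MATCH
  Position 3: "ab" => no
  Position 4: "bb" => no
  Position 5: "bb" => no
  Position 6: "bb" => no
  Position 7: "bc" => no
  Position 8: "cb" => no
  Position 9: "bc" => no
Total occurrences: 1

1


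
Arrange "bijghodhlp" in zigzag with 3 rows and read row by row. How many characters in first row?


Zigzag "bijghodhlp" into 3 rows:
Placing characters:
  'b' => row 0
  'i' => row 1
  'j' => row 2
  'g' => row 1
  'h' => row 0
  'o' => row 1
  'd' => row 2
  'h' => row 1
  'l' => row 0
  'p' => row 1
Rows:
  Row 0: "bhl"
  Row 1: "igohp"
  Row 2: "jd"
First row length: 3

3


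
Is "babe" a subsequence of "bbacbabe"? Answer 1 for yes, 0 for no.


Check if "babe" is a subsequence of "bbacbabe"
Greedy scan:
  Position 0 ('b'): matches sub[0] = 'b'
  Position 1 ('b'): no match needed
  Position 2 ('a'): matches sub[1] = 'a'
  Position 3 ('c'): no match needed
  Position 4 ('b'): matches sub[2] = 'b'
  Position 5 ('a'): no match needed
  Position 6 ('b'): no match needed
  Position 7 ('e'): matches sub[3] = 'e'
All 4 characters matched => is a subsequence

1


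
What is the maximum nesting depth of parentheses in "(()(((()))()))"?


Input: "(()(((()))()))"
Tracking depth:
  Position 0 '(': depth becomes 1
  Position 1 '(': depth becomes 2
  Position 2 ')': depth becomes 1
  Position 3 '(': depth becomes 2
  Position 4 '(': depth becomes 3
  Position 5 '(': depth becomes 4
  Position 6 '(': depth becomes 5
  Position 7 ')': depth becomes 4
  Position 8 ')': depth becomes 3
  Position 9 ')': depth becomes 2
  Position 10 '(': depth becomes 3
  Position 11 ')': depth becomes 2
  Position 12 ')': depth becomes 1
  Position 13 ')': depth becomes 0
Maximum depth reached: 5

5


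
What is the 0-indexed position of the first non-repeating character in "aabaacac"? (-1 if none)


Input: aabaacac
Character frequencies:
  'a': 5
  'b': 1
  'c': 2
Scanning left to right for freq == 1:
  Position 0 ('a'): freq=5, skip
  Position 1 ('a'): freq=5, skip
  Position 2 ('b'): unique! => answer = 2

2


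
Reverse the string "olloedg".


Input: olloedg
Reading characters right to left:
  Position 6: 'g'
  Position 5: 'd'
  Position 4: 'e'
  Position 3: 'o'
  Position 2: 'l'
  Position 1: 'l'
  Position 0: 'o'
Reversed: gdeollo

gdeollo


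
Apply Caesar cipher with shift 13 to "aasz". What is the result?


Caesar cipher: shift "aasz" by 13
  'a' (pos 0) + 13 = pos 13 = 'n'
  'a' (pos 0) + 13 = pos 13 = 'n'
  's' (pos 18) + 13 = pos 5 = 'f'
  'z' (pos 25) + 13 = pos 12 = 'm'
Result: nnfm

nnfm


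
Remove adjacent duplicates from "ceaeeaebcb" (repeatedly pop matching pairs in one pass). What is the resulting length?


Input: ceaeeaebcb
Stack-based adjacent duplicate removal:
  Read 'c': push. Stack: c
  Read 'e': push. Stack: ce
  Read 'a': push. Stack: cea
  Read 'e': push. Stack: ceae
  Read 'e': matches stack top 'e' => pop. Stack: cea
  Read 'a': matches stack top 'a' => pop. Stack: ce
  Read 'e': matches stack top 'e' => pop. Stack: c
  Read 'b': push. Stack: cb
  Read 'c': push. Stack: cbc
  Read 'b': push. Stack: cbcb
Final stack: "cbcb" (length 4)

4


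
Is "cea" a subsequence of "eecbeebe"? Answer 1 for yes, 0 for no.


Check if "cea" is a subsequence of "eecbeebe"
Greedy scan:
  Position 0 ('e'): no match needed
  Position 1 ('e'): no match needed
  Position 2 ('c'): matches sub[0] = 'c'
  Position 3 ('b'): no match needed
  Position 4 ('e'): matches sub[1] = 'e'
  Position 5 ('e'): no match needed
  Position 6 ('b'): no match needed
  Position 7 ('e'): no match needed
Only matched 2/3 characters => not a subsequence

0


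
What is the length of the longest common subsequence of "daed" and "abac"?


LCS of "daed" and "abac"
DP table:
           a    b    a    c
      0    0    0    0    0
  d   0    0    0    0    0
  a   0    1    1    1    1
  e   0    1    1    1    1
  d   0    1    1    1    1
LCS length = dp[4][4] = 1

1


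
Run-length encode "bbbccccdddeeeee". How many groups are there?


Input: bbbccccdddeeeee
Scanning for consecutive runs:
  Group 1: 'b' x 3 (positions 0-2)
  Group 2: 'c' x 4 (positions 3-6)
  Group 3: 'd' x 3 (positions 7-9)
  Group 4: 'e' x 5 (positions 10-14)
Total groups: 4

4


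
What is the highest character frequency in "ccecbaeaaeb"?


Input: ccecbaeaaeb
Character counts:
  'a': 3
  'b': 2
  'c': 3
  'e': 3
Maximum frequency: 3

3


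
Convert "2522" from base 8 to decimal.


Input: "2522" in base 8
Positional expansion:
  Digit '2' (value 2) x 8^3 = 1024
  Digit '5' (value 5) x 8^2 = 320
  Digit '2' (value 2) x 8^1 = 16
  Digit '2' (value 2) x 8^0 = 2
Sum = 1362

1362


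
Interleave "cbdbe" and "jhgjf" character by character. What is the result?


Interleaving "cbdbe" and "jhgjf":
  Position 0: 'c' from first, 'j' from second => "cj"
  Position 1: 'b' from first, 'h' from second => "bh"
  Position 2: 'd' from first, 'g' from second => "dg"
  Position 3: 'b' from first, 'j' from second => "bj"
  Position 4: 'e' from first, 'f' from second => "ef"
Result: cjbhdgbjef

cjbhdgbjef


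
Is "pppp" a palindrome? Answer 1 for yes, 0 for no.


Input: pppp
Reversed: pppp
  Compare pos 0 ('p') with pos 3 ('p'): match
  Compare pos 1 ('p') with pos 2 ('p'): match
Result: palindrome

1


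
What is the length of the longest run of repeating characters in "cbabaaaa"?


Input: "cbabaaaa"
Scanning for longest run:
  Position 1 ('b'): new char, reset run to 1
  Position 2 ('a'): new char, reset run to 1
  Position 3 ('b'): new char, reset run to 1
  Position 4 ('a'): new char, reset run to 1
  Position 5 ('a'): continues run of 'a', length=2
  Position 6 ('a'): continues run of 'a', length=3
  Position 7 ('a'): continues run of 'a', length=4
Longest run: 'a' with length 4

4


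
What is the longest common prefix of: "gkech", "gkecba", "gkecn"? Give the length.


Words: gkech, gkecba, gkecn
  Position 0: all 'g' => match
  Position 1: all 'k' => match
  Position 2: all 'e' => match
  Position 3: all 'c' => match
  Position 4: ('h', 'b', 'n') => mismatch, stop
LCP = "gkec" (length 4)

4


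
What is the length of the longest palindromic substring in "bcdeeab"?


Input: "bcdeeab"
Checking substrings for palindromes:
  [3:5] "ee" (len 2) => palindrome
Longest palindromic substring: "ee" with length 2

2


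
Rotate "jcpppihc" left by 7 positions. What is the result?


Input: "jcpppihc", rotate left by 7
First 7 characters: "jcpppih"
Remaining characters: "c"
Concatenate remaining + first: "c" + "jcpppih" = "cjcpppih"

cjcpppih


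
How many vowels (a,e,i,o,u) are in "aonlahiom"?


Input: aonlahiom
Checking each character:
  'a' at position 0: vowel (running total: 1)
  'o' at position 1: vowel (running total: 2)
  'n' at position 2: consonant
  'l' at position 3: consonant
  'a' at position 4: vowel (running total: 3)
  'h' at position 5: consonant
  'i' at position 6: vowel (running total: 4)
  'o' at position 7: vowel (running total: 5)
  'm' at position 8: consonant
Total vowels: 5

5


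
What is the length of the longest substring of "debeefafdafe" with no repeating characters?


Input: "debeefafdafe"
Sliding window (track last position of each char):
  Position 0 ('d'): window [0,0] length 1 -- new best
  Position 1 ('e'): window [0,1] length 2 -- new best
  Position 2 ('b'): window [0,2] length 3 -- new best
  Position 3 ('e'): repeat (last at 1), move window start to 2
  Position 3 ('e'): window [2,3] length 2
  Position 4 ('e'): repeat (last at 3), move window start to 4
  Position 4 ('e'): window [4,4] length 1
  Position 5 ('f'): window [4,5] length 2
  Position 6 ('a'): window [4,6] length 3
  Position 7 ('f'): repeat (last at 5), move window start to 6
  Position 7 ('f'): window [6,7] length 2
  Position 8 ('d'): window [6,8] length 3
  Position 9 ('a'): repeat (last at 6), move window start to 7
  Position 9 ('a'): window [7,9] length 3
  Position 10 ('f'): repeat (last at 7), move window start to 8
  Position 10 ('f'): window [8,10] length 3
  Position 11 ('e'): window [8,11] length 4 -- new best
Longest substring with no repeats: "dafe" with length 4

4


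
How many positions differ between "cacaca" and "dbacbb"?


Comparing "cacaca" and "dbacbb" position by position:
  Position 0: 'c' vs 'd' => DIFFER
  Position 1: 'a' vs 'b' => DIFFER
  Position 2: 'c' vs 'a' => DIFFER
  Position 3: 'a' vs 'c' => DIFFER
  Position 4: 'c' vs 'b' => DIFFER
  Position 5: 'a' vs 'b' => DIFFER
Positions that differ: 6

6


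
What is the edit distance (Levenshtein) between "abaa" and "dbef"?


Computing edit distance: "abaa" -> "dbef"
DP table:
           d    b    e    f
      0    1    2    3    4
  a   1    1    2    3    4
  b   2    2    1    2    3
  a   3    3    2    2    3
  a   4    4    3    3    3
Edit distance = dp[4][4] = 3

3


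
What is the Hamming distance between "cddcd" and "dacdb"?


Comparing "cddcd" and "dacdb" position by position:
  Position 0: 'c' vs 'd' => differ
  Position 1: 'd' vs 'a' => differ
  Position 2: 'd' vs 'c' => differ
  Position 3: 'c' vs 'd' => differ
  Position 4: 'd' vs 'b' => differ
Total differences (Hamming distance): 5

5


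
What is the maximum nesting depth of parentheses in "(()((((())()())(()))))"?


Input: "(()((((())()())(()))))"
Tracking depth:
  Position 0 '(': depth becomes 1
  Position 1 '(': depth becomes 2
  Position 2 ')': depth becomes 1
  Position 3 '(': depth becomes 2
  Position 4 '(': depth becomes 3
  Position 5 '(': depth becomes 4
  Position 6 '(': depth becomes 5
  Position 7 '(': depth becomes 6
  Position 8 ')': depth becomes 5
  Position 9 ')': depth becomes 4
  Position 10 '(': depth becomes 5
  Position 11 ')': depth becomes 4
  Position 12 '(': depth becomes 5
  Position 13 ')': depth becomes 4
  Position 14 ')': depth becomes 3
  Position 15 '(': depth becomes 4
  Position 16 '(': depth becomes 5
  Position 17 ')': depth becomes 4
  Position 18 ')': depth becomes 3
  Position 19 ')': depth becomes 2
  Position 20 ')': depth becomes 1
  Position 21 ')': depth becomes 0
Maximum depth reached: 6

6


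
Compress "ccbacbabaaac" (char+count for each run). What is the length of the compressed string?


Input: ccbacbabaaac
Runs:
  'c' x 2 => "c2"
  'b' x 1 => "b1"
  'a' x 1 => "a1"
  'c' x 1 => "c1"
  'b' x 1 => "b1"
  'a' x 1 => "a1"
  'b' x 1 => "b1"
  'a' x 3 => "a3"
  'c' x 1 => "c1"
Compressed: "c2b1a1c1b1a1b1a3c1"
Compressed length: 18

18


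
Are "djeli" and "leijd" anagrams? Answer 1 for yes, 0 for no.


Strings: "djeli", "leijd"
Sorted first:  deijl
Sorted second: deijl
Sorted forms match => anagrams

1


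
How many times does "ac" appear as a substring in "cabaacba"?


Searching for "ac" in "cabaacba"
Scanning each position:
  Position 0: "ca" => no
  Position 1: "ab" => no
  Position 2: "ba" => no
  Position 3: "aa" => no
  Position 4: "ac" => MATCH
  Position 5: "cb" => no
  Position 6: "ba" => no
Total occurrences: 1

1


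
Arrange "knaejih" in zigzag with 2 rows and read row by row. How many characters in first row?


Zigzag "knaejih" into 2 rows:
Placing characters:
  'k' => row 0
  'n' => row 1
  'a' => row 0
  'e' => row 1
  'j' => row 0
  'i' => row 1
  'h' => row 0
Rows:
  Row 0: "kajh"
  Row 1: "nei"
First row length: 4

4


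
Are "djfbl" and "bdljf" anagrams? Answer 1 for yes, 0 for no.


Strings: "djfbl", "bdljf"
Sorted first:  bdfjl
Sorted second: bdfjl
Sorted forms match => anagrams

1


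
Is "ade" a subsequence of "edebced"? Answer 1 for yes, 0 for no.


Check if "ade" is a subsequence of "edebced"
Greedy scan:
  Position 0 ('e'): no match needed
  Position 1 ('d'): no match needed
  Position 2 ('e'): no match needed
  Position 3 ('b'): no match needed
  Position 4 ('c'): no match needed
  Position 5 ('e'): no match needed
  Position 6 ('d'): no match needed
Only matched 0/3 characters => not a subsequence

0


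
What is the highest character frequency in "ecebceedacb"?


Input: ecebceedacb
Character counts:
  'a': 1
  'b': 2
  'c': 3
  'd': 1
  'e': 4
Maximum frequency: 4

4


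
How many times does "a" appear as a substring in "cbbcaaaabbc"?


Searching for "a" in "cbbcaaaabbc"
Scanning each position:
  Position 0: "c" => no
  Position 1: "b" => no
  Position 2: "b" => no
  Position 3: "c" => no
  Position 4: "a" => MATCH
  Position 5: "a" => MATCH
  Position 6: "a" => MATCH
  Position 7: "a" => MATCH
  Position 8: "b" => no
  Position 9: "b" => no
  Position 10: "c" => no
Total occurrences: 4

4


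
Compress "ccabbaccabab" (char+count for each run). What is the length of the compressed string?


Input: ccabbaccabab
Runs:
  'c' x 2 => "c2"
  'a' x 1 => "a1"
  'b' x 2 => "b2"
  'a' x 1 => "a1"
  'c' x 2 => "c2"
  'a' x 1 => "a1"
  'b' x 1 => "b1"
  'a' x 1 => "a1"
  'b' x 1 => "b1"
Compressed: "c2a1b2a1c2a1b1a1b1"
Compressed length: 18

18


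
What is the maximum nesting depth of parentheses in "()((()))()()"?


Input: "()((()))()()"
Tracking depth:
  Position 0 '(': depth becomes 1
  Position 1 ')': depth becomes 0
  Position 2 '(': depth becomes 1
  Position 3 '(': depth becomes 2
  Position 4 '(': depth becomes 3
  Position 5 ')': depth becomes 2
  Position 6 ')': depth becomes 1
  Position 7 ')': depth becomes 0
  Position 8 '(': depth becomes 1
  Position 9 ')': depth becomes 0
  Position 10 '(': depth becomes 1
  Position 11 ')': depth becomes 0
Maximum depth reached: 3

3


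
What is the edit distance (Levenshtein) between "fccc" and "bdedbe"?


Computing edit distance: "fccc" -> "bdedbe"
DP table:
           b    d    e    d    b    e
      0    1    2    3    4    5    6
  f   1    1    2    3    4    5    6
  c   2    2    2    3    4    5    6
  c   3    3    3    3    4    5    6
  c   4    4    4    4    4    5    6
Edit distance = dp[4][6] = 6

6


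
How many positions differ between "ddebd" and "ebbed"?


Comparing "ddebd" and "ebbed" position by position:
  Position 0: 'd' vs 'e' => DIFFER
  Position 1: 'd' vs 'b' => DIFFER
  Position 2: 'e' vs 'b' => DIFFER
  Position 3: 'b' vs 'e' => DIFFER
  Position 4: 'd' vs 'd' => same
Positions that differ: 4

4


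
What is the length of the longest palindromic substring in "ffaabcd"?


Input: "ffaabcd"
Checking substrings for palindromes:
  [0:2] "ff" (len 2) => palindrome
  [2:4] "aa" (len 2) => palindrome
Longest palindromic substring: "ff" with length 2

2


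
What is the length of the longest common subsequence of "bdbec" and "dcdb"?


LCS of "bdbec" and "dcdb"
DP table:
           d    c    d    b
      0    0    0    0    0
  b   0    0    0    0    1
  d   0    1    1    1    1
  b   0    1    1    1    2
  e   0    1    1    1    2
  c   0    1    2    2    2
LCS length = dp[5][4] = 2

2


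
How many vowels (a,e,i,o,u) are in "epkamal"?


Input: epkamal
Checking each character:
  'e' at position 0: vowel (running total: 1)
  'p' at position 1: consonant
  'k' at position 2: consonant
  'a' at position 3: vowel (running total: 2)
  'm' at position 4: consonant
  'a' at position 5: vowel (running total: 3)
  'l' at position 6: consonant
Total vowels: 3

3


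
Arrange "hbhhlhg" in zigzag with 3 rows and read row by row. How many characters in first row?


Zigzag "hbhhlhg" into 3 rows:
Placing characters:
  'h' => row 0
  'b' => row 1
  'h' => row 2
  'h' => row 1
  'l' => row 0
  'h' => row 1
  'g' => row 2
Rows:
  Row 0: "hl"
  Row 1: "bhh"
  Row 2: "hg"
First row length: 2

2


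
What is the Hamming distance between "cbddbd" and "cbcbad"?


Comparing "cbddbd" and "cbcbad" position by position:
  Position 0: 'c' vs 'c' => same
  Position 1: 'b' vs 'b' => same
  Position 2: 'd' vs 'c' => differ
  Position 3: 'd' vs 'b' => differ
  Position 4: 'b' vs 'a' => differ
  Position 5: 'd' vs 'd' => same
Total differences (Hamming distance): 3

3


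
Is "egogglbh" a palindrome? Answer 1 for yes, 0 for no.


Input: egogglbh
Reversed: hblggoge
  Compare pos 0 ('e') with pos 7 ('h'): MISMATCH
  Compare pos 1 ('g') with pos 6 ('b'): MISMATCH
  Compare pos 2 ('o') with pos 5 ('l'): MISMATCH
  Compare pos 3 ('g') with pos 4 ('g'): match
Result: not a palindrome

0


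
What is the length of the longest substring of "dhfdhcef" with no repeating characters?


Input: "dhfdhcef"
Sliding window (track last position of each char):
  Position 0 ('d'): window [0,0] length 1 -- new best
  Position 1 ('h'): window [0,1] length 2 -- new best
  Position 2 ('f'): window [0,2] length 3 -- new best
  Position 3 ('d'): repeat (last at 0), move window start to 1
  Position 3 ('d'): window [1,3] length 3
  Position 4 ('h'): repeat (last at 1), move window start to 2
  Position 4 ('h'): window [2,4] length 3
  Position 5 ('c'): window [2,5] length 4 -- new best
  Position 6 ('e'): window [2,6] length 5 -- new best
  Position 7 ('f'): repeat (last at 2), move window start to 3
  Position 7 ('f'): window [3,7] length 5
Longest substring with no repeats: "fdhce" with length 5

5


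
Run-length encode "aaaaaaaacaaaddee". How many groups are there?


Input: aaaaaaaacaaaddee
Scanning for consecutive runs:
  Group 1: 'a' x 8 (positions 0-7)
  Group 2: 'c' x 1 (positions 8-8)
  Group 3: 'a' x 3 (positions 9-11)
  Group 4: 'd' x 2 (positions 12-13)
  Group 5: 'e' x 2 (positions 14-15)
Total groups: 5

5


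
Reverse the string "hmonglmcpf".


Input: hmonglmcpf
Reading characters right to left:
  Position 9: 'f'
  Position 8: 'p'
  Position 7: 'c'
  Position 6: 'm'
  Position 5: 'l'
  Position 4: 'g'
  Position 3: 'n'
  Position 2: 'o'
  Position 1: 'm'
  Position 0: 'h'
Reversed: fpcmlgnomh

fpcmlgnomh


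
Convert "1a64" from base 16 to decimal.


Input: "1a64" in base 16
Positional expansion:
  Digit '1' (value 1) x 16^3 = 4096
  Digit 'a' (value 10) x 16^2 = 2560
  Digit '6' (value 6) x 16^1 = 96
  Digit '4' (value 4) x 16^0 = 4
Sum = 6756

6756


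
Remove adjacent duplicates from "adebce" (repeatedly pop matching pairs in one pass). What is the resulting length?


Input: adebce
Stack-based adjacent duplicate removal:
  Read 'a': push. Stack: a
  Read 'd': push. Stack: ad
  Read 'e': push. Stack: ade
  Read 'b': push. Stack: adeb
  Read 'c': push. Stack: adebc
  Read 'e': push. Stack: adebce
Final stack: "adebce" (length 6)

6


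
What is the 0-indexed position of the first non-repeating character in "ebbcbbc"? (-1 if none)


Input: ebbcbbc
Character frequencies:
  'b': 4
  'c': 2
  'e': 1
Scanning left to right for freq == 1:
  Position 0 ('e'): unique! => answer = 0

0


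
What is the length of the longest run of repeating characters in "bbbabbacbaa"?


Input: "bbbabbacbaa"
Scanning for longest run:
  Position 1 ('b'): continues run of 'b', length=2
  Position 2 ('b'): continues run of 'b', length=3
  Position 3 ('a'): new char, reset run to 1
  Position 4 ('b'): new char, reset run to 1
  Position 5 ('b'): continues run of 'b', length=2
  Position 6 ('a'): new char, reset run to 1
  Position 7 ('c'): new char, reset run to 1
  Position 8 ('b'): new char, reset run to 1
  Position 9 ('a'): new char, reset run to 1
  Position 10 ('a'): continues run of 'a', length=2
Longest run: 'b' with length 3

3


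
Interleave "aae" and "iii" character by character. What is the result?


Interleaving "aae" and "iii":
  Position 0: 'a' from first, 'i' from second => "ai"
  Position 1: 'a' from first, 'i' from second => "ai"
  Position 2: 'e' from first, 'i' from second => "ei"
Result: aiaiei

aiaiei


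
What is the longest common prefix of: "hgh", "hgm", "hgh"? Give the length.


Words: hgh, hgm, hgh
  Position 0: all 'h' => match
  Position 1: all 'g' => match
  Position 2: ('h', 'm', 'h') => mismatch, stop
LCP = "hg" (length 2)

2


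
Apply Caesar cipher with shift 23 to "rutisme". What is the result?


Caesar cipher: shift "rutisme" by 23
  'r' (pos 17) + 23 = pos 14 = 'o'
  'u' (pos 20) + 23 = pos 17 = 'r'
  't' (pos 19) + 23 = pos 16 = 'q'
  'i' (pos 8) + 23 = pos 5 = 'f'
  's' (pos 18) + 23 = pos 15 = 'p'
  'm' (pos 12) + 23 = pos 9 = 'j'
  'e' (pos 4) + 23 = pos 1 = 'b'
Result: orqfpjb

orqfpjb


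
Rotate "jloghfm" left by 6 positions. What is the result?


Input: "jloghfm", rotate left by 6
First 6 characters: "jloghf"
Remaining characters: "m"
Concatenate remaining + first: "m" + "jloghf" = "mjloghf"

mjloghf


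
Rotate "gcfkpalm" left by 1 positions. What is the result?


Input: "gcfkpalm", rotate left by 1
First 1 characters: "g"
Remaining characters: "cfkpalm"
Concatenate remaining + first: "cfkpalm" + "g" = "cfkpalmg"

cfkpalmg


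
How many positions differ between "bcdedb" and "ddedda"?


Comparing "bcdedb" and "ddedda" position by position:
  Position 0: 'b' vs 'd' => DIFFER
  Position 1: 'c' vs 'd' => DIFFER
  Position 2: 'd' vs 'e' => DIFFER
  Position 3: 'e' vs 'd' => DIFFER
  Position 4: 'd' vs 'd' => same
  Position 5: 'b' vs 'a' => DIFFER
Positions that differ: 5

5


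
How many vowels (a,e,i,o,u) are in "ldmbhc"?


Input: ldmbhc
Checking each character:
  'l' at position 0: consonant
  'd' at position 1: consonant
  'm' at position 2: consonant
  'b' at position 3: consonant
  'h' at position 4: consonant
  'c' at position 5: consonant
Total vowels: 0

0


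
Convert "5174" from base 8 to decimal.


Input: "5174" in base 8
Positional expansion:
  Digit '5' (value 5) x 8^3 = 2560
  Digit '1' (value 1) x 8^2 = 64
  Digit '7' (value 7) x 8^1 = 56
  Digit '4' (value 4) x 8^0 = 4
Sum = 2684

2684


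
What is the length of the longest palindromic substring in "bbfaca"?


Input: "bbfaca"
Checking substrings for palindromes:
  [3:6] "aca" (len 3) => palindrome
  [0:2] "bb" (len 2) => palindrome
Longest palindromic substring: "aca" with length 3

3


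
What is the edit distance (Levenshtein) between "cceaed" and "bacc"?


Computing edit distance: "cceaed" -> "bacc"
DP table:
           b    a    c    c
      0    1    2    3    4
  c   1    1    2    2    3
  c   2    2    2    2    2
  e   3    3    3    3    3
  a   4    4    3    4    4
  e   5    5    4    4    5
  d   6    6    5    5    5
Edit distance = dp[6][4] = 5

5


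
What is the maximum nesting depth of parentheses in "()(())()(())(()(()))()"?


Input: "()(())()(())(()(()))()"
Tracking depth:
  Position 0 '(': depth becomes 1
  Position 1 ')': depth becomes 0
  Position 2 '(': depth becomes 1
  Position 3 '(': depth becomes 2
  Position 4 ')': depth becomes 1
  Position 5 ')': depth becomes 0
  Position 6 '(': depth becomes 1
  Position 7 ')': depth becomes 0
  Position 8 '(': depth becomes 1
  Position 9 '(': depth becomes 2
  Position 10 ')': depth becomes 1
  Position 11 ')': depth becomes 0
  Position 12 '(': depth becomes 1
  Position 13 '(': depth becomes 2
  Position 14 ')': depth becomes 1
  Position 15 '(': depth becomes 2
  Position 16 '(': depth becomes 3
  Position 17 ')': depth becomes 2
  Position 18 ')': depth becomes 1
  Position 19 ')': depth becomes 0
  Position 20 '(': depth becomes 1
  Position 21 ')': depth becomes 0
Maximum depth reached: 3

3


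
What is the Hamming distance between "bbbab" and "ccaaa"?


Comparing "bbbab" and "ccaaa" position by position:
  Position 0: 'b' vs 'c' => differ
  Position 1: 'b' vs 'c' => differ
  Position 2: 'b' vs 'a' => differ
  Position 3: 'a' vs 'a' => same
  Position 4: 'b' vs 'a' => differ
Total differences (Hamming distance): 4

4


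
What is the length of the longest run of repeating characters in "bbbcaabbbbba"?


Input: "bbbcaabbbbba"
Scanning for longest run:
  Position 1 ('b'): continues run of 'b', length=2
  Position 2 ('b'): continues run of 'b', length=3
  Position 3 ('c'): new char, reset run to 1
  Position 4 ('a'): new char, reset run to 1
  Position 5 ('a'): continues run of 'a', length=2
  Position 6 ('b'): new char, reset run to 1
  Position 7 ('b'): continues run of 'b', length=2
  Position 8 ('b'): continues run of 'b', length=3
  Position 9 ('b'): continues run of 'b', length=4
  Position 10 ('b'): continues run of 'b', length=5
  Position 11 ('a'): new char, reset run to 1
Longest run: 'b' with length 5

5


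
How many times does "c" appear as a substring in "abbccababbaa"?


Searching for "c" in "abbccababbaa"
Scanning each position:
  Position 0: "a" => no
  Position 1: "b" => no
  Position 2: "b" => no
  Position 3: "c" => MATCH
  Position 4: "c" => MATCH
  Position 5: "a" => no
  Position 6: "b" => no
  Position 7: "a" => no
  Position 8: "b" => no
  Position 9: "b" => no
  Position 10: "a" => no
  Position 11: "a" => no
Total occurrences: 2

2


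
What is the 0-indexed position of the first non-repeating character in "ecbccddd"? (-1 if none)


Input: ecbccddd
Character frequencies:
  'b': 1
  'c': 3
  'd': 3
  'e': 1
Scanning left to right for freq == 1:
  Position 0 ('e'): unique! => answer = 0

0


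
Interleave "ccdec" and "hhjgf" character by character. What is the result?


Interleaving "ccdec" and "hhjgf":
  Position 0: 'c' from first, 'h' from second => "ch"
  Position 1: 'c' from first, 'h' from second => "ch"
  Position 2: 'd' from first, 'j' from second => "dj"
  Position 3: 'e' from first, 'g' from second => "eg"
  Position 4: 'c' from first, 'f' from second => "cf"
Result: chchdjegcf

chchdjegcf


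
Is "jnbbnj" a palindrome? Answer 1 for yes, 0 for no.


Input: jnbbnj
Reversed: jnbbnj
  Compare pos 0 ('j') with pos 5 ('j'): match
  Compare pos 1 ('n') with pos 4 ('n'): match
  Compare pos 2 ('b') with pos 3 ('b'): match
Result: palindrome

1


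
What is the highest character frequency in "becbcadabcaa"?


Input: becbcadabcaa
Character counts:
  'a': 4
  'b': 3
  'c': 3
  'd': 1
  'e': 1
Maximum frequency: 4

4


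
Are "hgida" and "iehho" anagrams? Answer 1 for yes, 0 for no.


Strings: "hgida", "iehho"
Sorted first:  adghi
Sorted second: ehhio
Differ at position 0: 'a' vs 'e' => not anagrams

0


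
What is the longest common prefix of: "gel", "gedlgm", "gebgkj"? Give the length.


Words: gel, gedlgm, gebgkj
  Position 0: all 'g' => match
  Position 1: all 'e' => match
  Position 2: ('l', 'd', 'b') => mismatch, stop
LCP = "ge" (length 2)

2


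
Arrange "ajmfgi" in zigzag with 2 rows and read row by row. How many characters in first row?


Zigzag "ajmfgi" into 2 rows:
Placing characters:
  'a' => row 0
  'j' => row 1
  'm' => row 0
  'f' => row 1
  'g' => row 0
  'i' => row 1
Rows:
  Row 0: "amg"
  Row 1: "jfi"
First row length: 3

3
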